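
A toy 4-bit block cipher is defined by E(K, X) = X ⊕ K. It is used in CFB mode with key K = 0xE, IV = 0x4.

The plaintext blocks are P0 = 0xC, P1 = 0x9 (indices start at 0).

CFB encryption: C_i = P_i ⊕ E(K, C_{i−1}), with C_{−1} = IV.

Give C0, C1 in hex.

C0 = 0x6, C1 = 0x1

C0: E(K, 0x4) = 0xA; 0xC ⊕ 0xA = 0x6.
C1: E(K, 0x6) = 0x8; 0x9 ⊕ 0x8 = 0x1.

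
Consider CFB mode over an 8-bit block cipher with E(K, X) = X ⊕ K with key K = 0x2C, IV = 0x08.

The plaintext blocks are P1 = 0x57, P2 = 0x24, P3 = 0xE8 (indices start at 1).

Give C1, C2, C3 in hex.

CFB encryption: C_i = P_i ⊕ E(K, C_{i−1}), with C_{0} = IV.
C1: E(K, 0x08) = 0x24; 0x57 ⊕ 0x24 = 0x73.
C2: E(K, 0x73) = 0x5F; 0x24 ⊕ 0x5F = 0x7B.
C3: E(K, 0x7B) = 0x57; 0xE8 ⊕ 0x57 = 0xBF.

C1 = 0x73, C2 = 0x7B, C3 = 0xBF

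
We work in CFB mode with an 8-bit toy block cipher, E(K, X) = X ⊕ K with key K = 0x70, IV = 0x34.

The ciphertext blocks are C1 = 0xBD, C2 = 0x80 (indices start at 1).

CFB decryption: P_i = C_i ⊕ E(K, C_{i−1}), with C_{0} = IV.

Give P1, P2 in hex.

P1 = 0xF9, P2 = 0x4D

P1: E(K, 0x34) = 0x44; 0xBD ⊕ 0x44 = 0xF9.
P2: E(K, 0xBD) = 0xCD; 0x80 ⊕ 0xCD = 0x4D.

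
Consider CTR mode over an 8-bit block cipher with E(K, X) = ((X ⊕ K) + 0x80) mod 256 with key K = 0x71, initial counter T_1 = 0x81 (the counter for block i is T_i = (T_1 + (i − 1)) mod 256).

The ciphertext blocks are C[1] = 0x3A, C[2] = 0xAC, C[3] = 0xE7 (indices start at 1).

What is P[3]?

CTR decryption: S_i = E(K, T_i) where T_i is the counter for block i; P_i = C_i ⊕ S_i.
P[3]: T = 0x83, S = E(K, T) = 0x72; 0xE7 ⊕ 0x72 = 0x95.

P[3] = 0x95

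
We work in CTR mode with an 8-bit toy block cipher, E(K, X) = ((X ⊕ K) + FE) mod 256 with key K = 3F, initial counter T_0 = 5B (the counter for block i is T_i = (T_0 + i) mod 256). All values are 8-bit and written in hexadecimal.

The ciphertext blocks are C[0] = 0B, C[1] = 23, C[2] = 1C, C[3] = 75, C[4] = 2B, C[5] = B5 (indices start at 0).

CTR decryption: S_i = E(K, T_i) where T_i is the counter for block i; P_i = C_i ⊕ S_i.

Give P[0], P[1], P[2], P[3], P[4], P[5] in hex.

P[0]: T = 5B, S = E(K, T) = 62; 0B ⊕ 62 = 69.
P[1]: T = 5C, S = E(K, T) = 61; 23 ⊕ 61 = 42.
P[2]: T = 5D, S = E(K, T) = 60; 1C ⊕ 60 = 7C.
P[3]: T = 5E, S = E(K, T) = 5F; 75 ⊕ 5F = 2A.
P[4]: T = 5F, S = E(K, T) = 5E; 2B ⊕ 5E = 75.
P[5]: T = 60, S = E(K, T) = 5D; B5 ⊕ 5D = E8.

P[0] = 69, P[1] = 42, P[2] = 7C, P[3] = 2A, P[4] = 75, P[5] = E8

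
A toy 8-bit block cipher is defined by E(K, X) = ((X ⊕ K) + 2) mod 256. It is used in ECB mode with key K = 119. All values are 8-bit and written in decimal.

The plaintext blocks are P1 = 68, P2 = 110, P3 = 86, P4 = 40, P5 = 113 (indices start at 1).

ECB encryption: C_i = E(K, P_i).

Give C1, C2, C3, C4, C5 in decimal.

C1 = 53, C2 = 27, C3 = 35, C4 = 97, C5 = 8

C1: E(K, 68) = 53.
C2: E(K, 110) = 27.
C3: E(K, 86) = 35.
C4: E(K, 40) = 97.
C5: E(K, 113) = 8.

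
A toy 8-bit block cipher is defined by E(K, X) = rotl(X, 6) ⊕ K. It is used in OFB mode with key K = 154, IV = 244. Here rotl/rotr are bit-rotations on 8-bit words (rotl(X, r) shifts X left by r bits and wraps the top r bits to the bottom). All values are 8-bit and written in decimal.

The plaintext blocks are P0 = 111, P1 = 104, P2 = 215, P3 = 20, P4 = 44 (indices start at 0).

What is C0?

C0 = 200

OFB encryption: S_i = E(K, S_{i−1}) with S_{−1} = IV; C_i = P_i ⊕ S_i.
C0: S = E(K, 244) = 167; 111 ⊕ 167 = 200.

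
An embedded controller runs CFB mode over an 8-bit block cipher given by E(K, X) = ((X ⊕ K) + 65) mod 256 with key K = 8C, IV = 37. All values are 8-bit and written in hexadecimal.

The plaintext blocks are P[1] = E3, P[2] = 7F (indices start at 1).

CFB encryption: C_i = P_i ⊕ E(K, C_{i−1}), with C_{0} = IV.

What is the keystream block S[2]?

B4

C[1]: E(K, 37) = 20; E3 ⊕ 20 = C3.
C[2]: E(K, C3) = B4; 7F ⊕ B4 = CB.
So S[2] = B4.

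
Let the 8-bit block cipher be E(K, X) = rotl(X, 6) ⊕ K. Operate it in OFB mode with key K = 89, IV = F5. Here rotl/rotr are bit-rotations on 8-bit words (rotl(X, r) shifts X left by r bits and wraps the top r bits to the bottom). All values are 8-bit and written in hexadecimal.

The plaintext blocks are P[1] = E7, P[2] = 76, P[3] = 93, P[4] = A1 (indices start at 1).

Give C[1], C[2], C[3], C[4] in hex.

OFB encryption: S_i = E(K, S_{i−1}) with S_{0} = IV; C_i = P_i ⊕ S_i.
C[1]: S = E(K, F5) = F4; E7 ⊕ F4 = 13.
C[2]: S = E(K, F4) = B4; 76 ⊕ B4 = C2.
C[3]: S = E(K, B4) = A4; 93 ⊕ A4 = 37.
C[4]: S = E(K, A4) = A0; A1 ⊕ A0 = 01.

C[1] = 13, C[2] = C2, C[3] = 37, C[4] = 01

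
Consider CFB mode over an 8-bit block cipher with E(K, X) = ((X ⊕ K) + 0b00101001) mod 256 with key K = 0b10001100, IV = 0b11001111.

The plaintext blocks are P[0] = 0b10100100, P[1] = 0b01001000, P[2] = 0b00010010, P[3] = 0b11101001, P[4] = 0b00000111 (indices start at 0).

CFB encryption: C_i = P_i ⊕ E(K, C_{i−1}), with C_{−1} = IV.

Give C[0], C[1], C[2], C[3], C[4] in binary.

C[0] = 0b11001000, C[1] = 0b00100101, C[2] = 0b11000000, C[3] = 0b10011100, C[4] = 0b00111110

C[0]: E(K, 0b11001111) = 0b01101100; 0b10100100 ⊕ 0b01101100 = 0b11001000.
C[1]: E(K, 0b11001000) = 0b01101101; 0b01001000 ⊕ 0b01101101 = 0b00100101.
C[2]: E(K, 0b00100101) = 0b11010010; 0b00010010 ⊕ 0b11010010 = 0b11000000.
C[3]: E(K, 0b11000000) = 0b01110101; 0b11101001 ⊕ 0b01110101 = 0b10011100.
C[4]: E(K, 0b10011100) = 0b00111001; 0b00000111 ⊕ 0b00111001 = 0b00111110.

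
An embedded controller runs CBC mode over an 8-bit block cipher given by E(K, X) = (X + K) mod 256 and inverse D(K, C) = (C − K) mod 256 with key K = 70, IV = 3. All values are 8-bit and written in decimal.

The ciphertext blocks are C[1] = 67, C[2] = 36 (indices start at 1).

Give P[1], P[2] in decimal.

P[1] = 254, P[2] = 157

CBC decryption: P_i = D(K, C_i) ⊕ C_{i−1}, with C_{0} = IV.
P[1]: D(K, 67) = 253; 253 ⊕ 3 = 254.
P[2]: D(K, 36) = 222; 222 ⊕ 67 = 157.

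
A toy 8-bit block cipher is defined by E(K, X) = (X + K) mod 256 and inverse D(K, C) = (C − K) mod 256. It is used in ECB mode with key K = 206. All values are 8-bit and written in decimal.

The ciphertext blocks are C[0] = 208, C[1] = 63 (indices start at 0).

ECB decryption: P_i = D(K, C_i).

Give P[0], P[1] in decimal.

P[0] = 2, P[1] = 113

P[0]: D(K, 208) = 2.
P[1]: D(K, 63) = 113.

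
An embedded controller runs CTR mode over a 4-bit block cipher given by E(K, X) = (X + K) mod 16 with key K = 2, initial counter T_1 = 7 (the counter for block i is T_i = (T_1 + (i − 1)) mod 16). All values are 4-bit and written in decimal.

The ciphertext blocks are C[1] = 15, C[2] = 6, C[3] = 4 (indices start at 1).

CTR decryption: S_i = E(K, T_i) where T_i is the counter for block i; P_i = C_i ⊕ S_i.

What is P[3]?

P[3] = 15

P[3]: T = 9, S = E(K, T) = 11; 4 ⊕ 11 = 15.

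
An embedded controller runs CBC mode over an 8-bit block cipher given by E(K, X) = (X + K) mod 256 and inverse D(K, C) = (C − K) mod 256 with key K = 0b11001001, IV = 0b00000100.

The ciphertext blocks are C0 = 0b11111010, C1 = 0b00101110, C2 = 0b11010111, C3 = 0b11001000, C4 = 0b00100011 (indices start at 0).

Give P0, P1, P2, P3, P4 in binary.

CBC decryption: P_i = D(K, C_i) ⊕ C_{i−1}, with C_{−1} = IV.
P0: D(K, 0b11111010) = 0b00110001; 0b00110001 ⊕ 0b00000100 = 0b00110101.
P1: D(K, 0b00101110) = 0b01100101; 0b01100101 ⊕ 0b11111010 = 0b10011111.
P2: D(K, 0b11010111) = 0b00001110; 0b00001110 ⊕ 0b00101110 = 0b00100000.
P3: D(K, 0b11001000) = 0b11111111; 0b11111111 ⊕ 0b11010111 = 0b00101000.
P4: D(K, 0b00100011) = 0b01011010; 0b01011010 ⊕ 0b11001000 = 0b10010010.

P0 = 0b00110101, P1 = 0b10011111, P2 = 0b00100000, P3 = 0b00101000, P4 = 0b10010010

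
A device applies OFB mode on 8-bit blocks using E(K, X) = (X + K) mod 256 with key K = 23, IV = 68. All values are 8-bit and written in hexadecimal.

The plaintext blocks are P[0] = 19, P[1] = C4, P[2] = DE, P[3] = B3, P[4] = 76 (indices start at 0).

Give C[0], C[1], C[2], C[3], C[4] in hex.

OFB encryption: S_i = E(K, S_{i−1}) with S_{−1} = IV; C_i = P_i ⊕ S_i.
C[0]: S = E(K, 68) = 8B; 19 ⊕ 8B = 92.
C[1]: S = E(K, 8B) = AE; C4 ⊕ AE = 6A.
C[2]: S = E(K, AE) = D1; DE ⊕ D1 = 0F.
C[3]: S = E(K, D1) = F4; B3 ⊕ F4 = 47.
C[4]: S = E(K, F4) = 17; 76 ⊕ 17 = 61.

C[0] = 92, C[1] = 6A, C[2] = 0F, C[3] = 47, C[4] = 61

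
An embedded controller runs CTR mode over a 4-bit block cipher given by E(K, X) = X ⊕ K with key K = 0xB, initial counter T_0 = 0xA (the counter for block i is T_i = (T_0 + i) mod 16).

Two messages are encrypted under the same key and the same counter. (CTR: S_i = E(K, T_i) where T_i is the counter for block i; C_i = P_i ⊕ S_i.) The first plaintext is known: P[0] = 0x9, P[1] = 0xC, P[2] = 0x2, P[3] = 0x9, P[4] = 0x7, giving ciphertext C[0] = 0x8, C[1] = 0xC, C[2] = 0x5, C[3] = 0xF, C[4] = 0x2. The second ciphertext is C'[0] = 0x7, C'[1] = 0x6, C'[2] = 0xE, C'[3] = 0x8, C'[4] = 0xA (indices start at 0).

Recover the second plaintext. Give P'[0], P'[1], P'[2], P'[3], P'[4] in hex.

P'[0] = 0x6, P'[1] = 0x6, P'[2] = 0x9, P'[3] = 0xE, P'[4] = 0xF

In CTR with a reused counter, both messages share the same keystream S_i, so C_i ⊕ C'_i = P_i ⊕ P'_i and thus P'_i = P_i ⊕ C_i ⊕ C'_i.
P'[0]: 0x9 ⊕ 0x8 ⊕ 0x7 = 0x6.
P'[1]: 0xC ⊕ 0xC ⊕ 0x6 = 0x6.
P'[2]: 0x2 ⊕ 0x5 ⊕ 0xE = 0x9.
P'[3]: 0x9 ⊕ 0xF ⊕ 0x8 = 0xE.
P'[4]: 0x7 ⊕ 0x2 ⊕ 0xA = 0xF.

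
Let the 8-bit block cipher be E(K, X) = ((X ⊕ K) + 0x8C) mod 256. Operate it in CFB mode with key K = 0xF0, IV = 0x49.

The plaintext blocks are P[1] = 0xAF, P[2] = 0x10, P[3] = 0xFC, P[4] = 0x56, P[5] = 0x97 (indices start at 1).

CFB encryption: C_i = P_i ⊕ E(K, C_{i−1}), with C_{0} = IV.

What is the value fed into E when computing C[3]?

C[1]: E(K, 0x49) = 0x45; 0xAF ⊕ 0x45 = 0xEA.
C[2]: E(K, 0xEA) = 0xA6; 0x10 ⊕ 0xA6 = 0xB6.
C[3]: E(K, 0xB6) = 0xD2; 0xFC ⊕ 0xD2 = 0x2E.
So the input to E for block [3] is 0xB6.

0xB6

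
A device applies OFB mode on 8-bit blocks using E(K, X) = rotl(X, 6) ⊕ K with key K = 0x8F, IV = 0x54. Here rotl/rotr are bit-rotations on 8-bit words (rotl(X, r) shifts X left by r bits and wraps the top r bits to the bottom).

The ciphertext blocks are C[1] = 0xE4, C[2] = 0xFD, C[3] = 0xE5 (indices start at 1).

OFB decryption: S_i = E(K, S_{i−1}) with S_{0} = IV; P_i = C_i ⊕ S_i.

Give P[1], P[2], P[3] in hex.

P[1]: S = E(K, 0x54) = 0x9A; 0xE4 ⊕ 0x9A = 0x7E.
P[2]: S = E(K, 0x9A) = 0x29; 0xFD ⊕ 0x29 = 0xD4.
P[3]: S = E(K, 0x29) = 0xC5; 0xE5 ⊕ 0xC5 = 0x20.

P[1] = 0x7E, P[2] = 0xD4, P[3] = 0x20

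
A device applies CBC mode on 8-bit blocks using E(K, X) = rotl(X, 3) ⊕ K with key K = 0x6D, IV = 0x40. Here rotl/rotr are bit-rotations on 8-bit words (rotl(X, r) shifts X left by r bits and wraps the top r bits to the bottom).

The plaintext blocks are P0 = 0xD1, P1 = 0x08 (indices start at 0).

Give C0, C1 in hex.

CBC encryption: C_i = E(K, P_i ⊕ C_{i−1}), with C_{−1} = IV.
C0: P0 ⊕ 0x40 = 0x91; E(K, 0x91) = 0xE1.
C1: P1 ⊕ 0xE1 = 0xE9; E(K, 0xE9) = 0x22.

C0 = 0xE1, C1 = 0x22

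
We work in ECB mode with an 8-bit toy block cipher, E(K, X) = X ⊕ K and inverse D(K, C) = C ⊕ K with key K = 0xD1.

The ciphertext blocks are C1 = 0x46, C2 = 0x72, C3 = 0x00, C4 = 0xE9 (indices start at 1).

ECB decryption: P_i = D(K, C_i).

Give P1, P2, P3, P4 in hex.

P1 = 0x97, P2 = 0xA3, P3 = 0xD1, P4 = 0x38

P1: D(K, 0x46) = 0x97.
P2: D(K, 0x72) = 0xA3.
P3: D(K, 0x00) = 0xD1.
P4: D(K, 0xE9) = 0x38.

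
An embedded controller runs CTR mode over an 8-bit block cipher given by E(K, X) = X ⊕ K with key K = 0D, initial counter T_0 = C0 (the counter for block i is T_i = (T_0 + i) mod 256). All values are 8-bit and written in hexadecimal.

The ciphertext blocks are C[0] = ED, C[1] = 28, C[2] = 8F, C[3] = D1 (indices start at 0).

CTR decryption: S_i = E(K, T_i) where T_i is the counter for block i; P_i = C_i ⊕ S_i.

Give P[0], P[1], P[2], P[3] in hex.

P[0]: T = C0, S = E(K, T) = CD; ED ⊕ CD = 20.
P[1]: T = C1, S = E(K, T) = CC; 28 ⊕ CC = E4.
P[2]: T = C2, S = E(K, T) = CF; 8F ⊕ CF = 40.
P[3]: T = C3, S = E(K, T) = CE; D1 ⊕ CE = 1F.

P[0] = 20, P[1] = E4, P[2] = 40, P[3] = 1F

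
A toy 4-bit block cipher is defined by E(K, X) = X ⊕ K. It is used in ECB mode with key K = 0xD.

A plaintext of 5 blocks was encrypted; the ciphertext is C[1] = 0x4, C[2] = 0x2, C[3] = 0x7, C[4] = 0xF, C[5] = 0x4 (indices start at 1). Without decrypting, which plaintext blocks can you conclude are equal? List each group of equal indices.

ECB encrypts each block independently with the same key, so equal ciphertext blocks imply equal plaintext blocks.
C[1] = C[5] = 0x4, so P[1] = P[5].

P[1] = P[5]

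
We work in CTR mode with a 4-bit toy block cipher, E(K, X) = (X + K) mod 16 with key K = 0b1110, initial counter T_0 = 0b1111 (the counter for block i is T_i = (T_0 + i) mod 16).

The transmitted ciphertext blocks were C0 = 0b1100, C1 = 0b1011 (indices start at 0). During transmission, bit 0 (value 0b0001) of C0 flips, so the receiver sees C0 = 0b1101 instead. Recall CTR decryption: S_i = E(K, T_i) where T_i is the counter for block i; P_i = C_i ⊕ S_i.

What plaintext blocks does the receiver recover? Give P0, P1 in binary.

P0 = 0b0000, P1 = 0b0101

Only C0 changed, to 0b1101. In CTR, a change in C_i flips the same bit in P_i only; the keystream is unaffected. Decrypting the received ciphertext:
P0: T = 0b1111, S = E(K, T) = 0b1101; 0b1101 ⊕ 0b1101 = 0b0000.
P1: T = 0b0000, S = E(K, T) = 0b1110; 0b1011 ⊕ 0b1110 = 0b0101.
Blocks that differ from the original plaintext: P0.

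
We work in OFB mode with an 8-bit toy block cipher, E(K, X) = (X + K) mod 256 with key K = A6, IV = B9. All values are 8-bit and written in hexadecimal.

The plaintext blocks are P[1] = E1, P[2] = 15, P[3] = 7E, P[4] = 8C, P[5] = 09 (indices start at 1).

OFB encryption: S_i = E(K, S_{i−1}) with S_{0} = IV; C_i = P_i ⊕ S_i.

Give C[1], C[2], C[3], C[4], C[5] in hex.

C[1] = BE, C[2] = 10, C[3] = D5, C[4] = DD, C[5] = FE

C[1]: S = E(K, B9) = 5F; E1 ⊕ 5F = BE.
C[2]: S = E(K, 5F) = 05; 15 ⊕ 05 = 10.
C[3]: S = E(K, 05) = AB; 7E ⊕ AB = D5.
C[4]: S = E(K, AB) = 51; 8C ⊕ 51 = DD.
C[5]: S = E(K, 51) = F7; 09 ⊕ F7 = FE.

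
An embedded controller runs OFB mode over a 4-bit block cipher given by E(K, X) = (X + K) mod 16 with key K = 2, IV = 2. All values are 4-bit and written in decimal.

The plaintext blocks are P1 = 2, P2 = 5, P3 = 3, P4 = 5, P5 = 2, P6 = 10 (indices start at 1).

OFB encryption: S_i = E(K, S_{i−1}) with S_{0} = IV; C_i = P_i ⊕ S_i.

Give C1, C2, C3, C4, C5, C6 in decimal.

C1: S = E(K, 2) = 4; 2 ⊕ 4 = 6.
C2: S = E(K, 4) = 6; 5 ⊕ 6 = 3.
C3: S = E(K, 6) = 8; 3 ⊕ 8 = 11.
C4: S = E(K, 8) = 10; 5 ⊕ 10 = 15.
C5: S = E(K, 10) = 12; 2 ⊕ 12 = 14.
C6: S = E(K, 12) = 14; 10 ⊕ 14 = 4.

C1 = 6, C2 = 3, C3 = 11, C4 = 15, C5 = 14, C6 = 4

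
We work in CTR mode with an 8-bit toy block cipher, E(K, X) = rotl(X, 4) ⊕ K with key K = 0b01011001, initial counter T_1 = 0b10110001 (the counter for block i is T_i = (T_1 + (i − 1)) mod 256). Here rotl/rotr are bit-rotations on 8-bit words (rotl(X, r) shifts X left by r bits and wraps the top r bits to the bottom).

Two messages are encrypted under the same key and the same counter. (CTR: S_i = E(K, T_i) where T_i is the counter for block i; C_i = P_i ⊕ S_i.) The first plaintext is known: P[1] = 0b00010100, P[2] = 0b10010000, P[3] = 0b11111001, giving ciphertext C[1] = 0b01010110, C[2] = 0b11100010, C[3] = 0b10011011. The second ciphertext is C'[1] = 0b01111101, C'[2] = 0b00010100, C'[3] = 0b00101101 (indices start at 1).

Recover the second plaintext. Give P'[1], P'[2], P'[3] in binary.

In CTR with a reused counter, both messages share the same keystream S_i, so C_i ⊕ C'_i = P_i ⊕ P'_i and thus P'_i = P_i ⊕ C_i ⊕ C'_i.
P'[1]: 0b00010100 ⊕ 0b01010110 ⊕ 0b01111101 = 0b00111111.
P'[2]: 0b10010000 ⊕ 0b11100010 ⊕ 0b00010100 = 0b01100110.
P'[3]: 0b11111001 ⊕ 0b10011011 ⊕ 0b00101101 = 0b01001111.

P'[1] = 0b00111111, P'[2] = 0b01100110, P'[3] = 0b01001111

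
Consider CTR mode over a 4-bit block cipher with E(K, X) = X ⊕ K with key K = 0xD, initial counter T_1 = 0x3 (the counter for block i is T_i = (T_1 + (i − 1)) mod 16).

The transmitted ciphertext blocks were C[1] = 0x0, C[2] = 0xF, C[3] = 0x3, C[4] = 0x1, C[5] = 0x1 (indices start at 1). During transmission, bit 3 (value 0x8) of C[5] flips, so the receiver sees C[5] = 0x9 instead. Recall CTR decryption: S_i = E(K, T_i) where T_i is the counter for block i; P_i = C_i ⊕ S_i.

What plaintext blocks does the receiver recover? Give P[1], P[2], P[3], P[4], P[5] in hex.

P[1] = 0xE, P[2] = 0x6, P[3] = 0xB, P[4] = 0xA, P[5] = 0x3

Only C[5] changed, to 0x9. In CTR, a change in C_i flips the same bit in P_i only; the keystream is unaffected. Decrypting the received ciphertext:
P[1]: T = 0x3, S = E(K, T) = 0xE; 0x0 ⊕ 0xE = 0xE.
P[2]: T = 0x4, S = E(K, T) = 0x9; 0xF ⊕ 0x9 = 0x6.
P[3]: T = 0x5, S = E(K, T) = 0x8; 0x3 ⊕ 0x8 = 0xB.
P[4]: T = 0x6, S = E(K, T) = 0xB; 0x1 ⊕ 0xB = 0xA.
P[5]: T = 0x7, S = E(K, T) = 0xA; 0x9 ⊕ 0xA = 0x3.
Blocks that differ from the original plaintext: P[5].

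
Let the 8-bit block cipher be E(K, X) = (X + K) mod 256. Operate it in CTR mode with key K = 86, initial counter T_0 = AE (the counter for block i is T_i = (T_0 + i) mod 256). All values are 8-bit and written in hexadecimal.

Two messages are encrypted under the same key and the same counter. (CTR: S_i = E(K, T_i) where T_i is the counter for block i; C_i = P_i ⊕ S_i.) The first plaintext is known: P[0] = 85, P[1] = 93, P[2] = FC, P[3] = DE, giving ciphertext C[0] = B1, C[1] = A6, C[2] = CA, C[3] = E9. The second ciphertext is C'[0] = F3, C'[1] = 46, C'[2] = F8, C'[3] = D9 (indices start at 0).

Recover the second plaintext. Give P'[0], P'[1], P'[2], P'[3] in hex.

P'[0] = C7, P'[1] = 73, P'[2] = CE, P'[3] = EE

In CTR with a reused counter, both messages share the same keystream S_i, so C_i ⊕ C'_i = P_i ⊕ P'_i and thus P'_i = P_i ⊕ C_i ⊕ C'_i.
P'[0]: 85 ⊕ B1 ⊕ F3 = C7.
P'[1]: 93 ⊕ A6 ⊕ 46 = 73.
P'[2]: FC ⊕ CA ⊕ F8 = CE.
P'[3]: DE ⊕ E9 ⊕ D9 = EE.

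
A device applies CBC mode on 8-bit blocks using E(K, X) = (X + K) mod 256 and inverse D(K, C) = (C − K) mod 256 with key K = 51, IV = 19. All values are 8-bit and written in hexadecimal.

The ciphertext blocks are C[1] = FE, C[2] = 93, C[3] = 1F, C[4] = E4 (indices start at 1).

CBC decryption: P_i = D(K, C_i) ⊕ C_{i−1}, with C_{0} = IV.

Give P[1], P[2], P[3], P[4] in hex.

P[1]: D(K, FE) = AD; AD ⊕ 19 = B4.
P[2]: D(K, 93) = 42; 42 ⊕ FE = BC.
P[3]: D(K, 1F) = CE; CE ⊕ 93 = 5D.
P[4]: D(K, E4) = 93; 93 ⊕ 1F = 8C.

P[1] = B4, P[2] = BC, P[3] = 5D, P[4] = 8C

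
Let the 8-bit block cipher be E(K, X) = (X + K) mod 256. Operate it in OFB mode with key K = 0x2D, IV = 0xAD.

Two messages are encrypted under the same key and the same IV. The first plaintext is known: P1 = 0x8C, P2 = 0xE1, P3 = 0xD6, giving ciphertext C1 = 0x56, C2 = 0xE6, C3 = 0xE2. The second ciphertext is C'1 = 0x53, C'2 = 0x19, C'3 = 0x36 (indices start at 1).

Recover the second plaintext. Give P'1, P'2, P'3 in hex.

In OFB with a reused IV, both messages share the same keystream S_i, so C_i ⊕ C'_i = P_i ⊕ P'_i and thus P'_i = P_i ⊕ C_i ⊕ C'_i.
P'1: 0x8C ⊕ 0x56 ⊕ 0x53 = 0x89.
P'2: 0xE1 ⊕ 0xE6 ⊕ 0x19 = 0x1E.
P'3: 0xD6 ⊕ 0xE2 ⊕ 0x36 = 0x02.

P'1 = 0x89, P'2 = 0x1E, P'3 = 0x02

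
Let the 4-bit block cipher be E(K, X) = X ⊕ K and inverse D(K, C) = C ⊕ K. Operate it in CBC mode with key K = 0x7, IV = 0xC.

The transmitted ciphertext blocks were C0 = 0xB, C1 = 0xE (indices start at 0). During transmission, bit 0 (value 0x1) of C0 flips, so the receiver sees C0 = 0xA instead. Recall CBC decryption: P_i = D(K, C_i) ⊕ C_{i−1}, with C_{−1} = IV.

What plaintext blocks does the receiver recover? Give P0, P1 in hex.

P0 = 0x1, P1 = 0x3

Only C0 changed, to 0xA. In CBC, a change in C_i garbles P_i and flips the same bit in P_{i+1}. Decrypting the received ciphertext:
P0: D(K, 0xA) = 0xD; 0xD ⊕ 0xC = 0x1.
P1: D(K, 0xE) = 0x9; 0x9 ⊕ 0xA = 0x3.
Blocks that differ from the original plaintext: P0, P1.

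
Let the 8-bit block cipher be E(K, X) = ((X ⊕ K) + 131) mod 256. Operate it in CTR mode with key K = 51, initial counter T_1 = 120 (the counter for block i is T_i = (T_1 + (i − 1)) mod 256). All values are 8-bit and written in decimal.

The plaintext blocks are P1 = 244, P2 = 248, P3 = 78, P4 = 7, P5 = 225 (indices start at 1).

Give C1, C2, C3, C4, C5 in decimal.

CTR encryption: S_i = E(K, T_i) where T_i is the counter for block i; C_i = P_i ⊕ S_i.
C1: T = 120, S = E(K, T) = 206; 244 ⊕ 206 = 58.
C2: T = 121, S = E(K, T) = 205; 248 ⊕ 205 = 53.
C3: T = 122, S = E(K, T) = 204; 78 ⊕ 204 = 130.
C4: T = 123, S = E(K, T) = 203; 7 ⊕ 203 = 204.
C5: T = 124, S = E(K, T) = 210; 225 ⊕ 210 = 51.

C1 = 58, C2 = 53, C3 = 130, C4 = 204, C5 = 51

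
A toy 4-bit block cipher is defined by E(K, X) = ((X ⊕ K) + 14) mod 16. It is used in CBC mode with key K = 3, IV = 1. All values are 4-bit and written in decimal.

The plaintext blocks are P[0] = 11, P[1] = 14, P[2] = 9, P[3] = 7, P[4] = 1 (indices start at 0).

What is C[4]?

CBC encryption: C_i = E(K, P_i ⊕ C_{i−1}), with C_{−1} = IV.
C[0]: P[0] ⊕ 1 = 10; E(K, 10) = 7.
C[1]: P[1] ⊕ 7 = 9; E(K, 9) = 8.
C[2]: P[2] ⊕ 8 = 1; E(K, 1) = 0.
C[3]: P[3] ⊕ 0 = 7; E(K, 7) = 2.
C[4]: P[4] ⊕ 2 = 3; E(K, 3) = 14.

C[4] = 14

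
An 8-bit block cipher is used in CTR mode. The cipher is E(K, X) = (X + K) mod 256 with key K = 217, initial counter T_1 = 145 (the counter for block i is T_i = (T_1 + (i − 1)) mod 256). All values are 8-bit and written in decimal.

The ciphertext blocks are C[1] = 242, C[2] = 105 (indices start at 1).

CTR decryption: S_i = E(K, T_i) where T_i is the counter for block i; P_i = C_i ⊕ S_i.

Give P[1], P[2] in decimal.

P[1]: T = 145, S = E(K, T) = 106; 242 ⊕ 106 = 152.
P[2]: T = 146, S = E(K, T) = 107; 105 ⊕ 107 = 2.

P[1] = 152, P[2] = 2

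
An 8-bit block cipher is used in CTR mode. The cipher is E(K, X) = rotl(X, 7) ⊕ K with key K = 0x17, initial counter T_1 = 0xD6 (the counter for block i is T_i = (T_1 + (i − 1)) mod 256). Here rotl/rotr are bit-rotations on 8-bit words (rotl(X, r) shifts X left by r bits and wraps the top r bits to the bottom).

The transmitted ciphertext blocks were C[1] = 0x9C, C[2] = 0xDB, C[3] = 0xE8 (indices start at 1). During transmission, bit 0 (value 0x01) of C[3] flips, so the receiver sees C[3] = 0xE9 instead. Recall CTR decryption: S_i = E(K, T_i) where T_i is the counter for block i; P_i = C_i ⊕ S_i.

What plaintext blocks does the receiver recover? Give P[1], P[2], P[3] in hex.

P[1] = 0xE0, P[2] = 0x27, P[3] = 0x92

Only C[3] changed, to 0xE9. In CTR, a change in C_i flips the same bit in P_i only; the keystream is unaffected. Decrypting the received ciphertext:
P[1]: T = 0xD6, S = E(K, T) = 0x7C; 0x9C ⊕ 0x7C = 0xE0.
P[2]: T = 0xD7, S = E(K, T) = 0xFC; 0xDB ⊕ 0xFC = 0x27.
P[3]: T = 0xD8, S = E(K, T) = 0x7B; 0xE9 ⊕ 0x7B = 0x92.
Blocks that differ from the original plaintext: P[3].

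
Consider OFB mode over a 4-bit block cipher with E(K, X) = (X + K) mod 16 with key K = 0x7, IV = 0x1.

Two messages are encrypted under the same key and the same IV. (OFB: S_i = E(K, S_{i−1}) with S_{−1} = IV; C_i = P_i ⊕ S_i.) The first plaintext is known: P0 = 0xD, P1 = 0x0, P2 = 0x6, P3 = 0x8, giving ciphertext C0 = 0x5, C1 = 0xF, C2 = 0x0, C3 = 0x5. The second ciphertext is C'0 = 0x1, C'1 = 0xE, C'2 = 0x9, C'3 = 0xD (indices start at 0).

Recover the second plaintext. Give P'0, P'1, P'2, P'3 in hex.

In OFB with a reused IV, both messages share the same keystream S_i, so C_i ⊕ C'_i = P_i ⊕ P'_i and thus P'_i = P_i ⊕ C_i ⊕ C'_i.
P'0: 0xD ⊕ 0x5 ⊕ 0x1 = 0x9.
P'1: 0x0 ⊕ 0xF ⊕ 0xE = 0x1.
P'2: 0x6 ⊕ 0x0 ⊕ 0x9 = 0xF.
P'3: 0x8 ⊕ 0x5 ⊕ 0xD = 0x0.

P'0 = 0x9, P'1 = 0x1, P'2 = 0xF, P'3 = 0x0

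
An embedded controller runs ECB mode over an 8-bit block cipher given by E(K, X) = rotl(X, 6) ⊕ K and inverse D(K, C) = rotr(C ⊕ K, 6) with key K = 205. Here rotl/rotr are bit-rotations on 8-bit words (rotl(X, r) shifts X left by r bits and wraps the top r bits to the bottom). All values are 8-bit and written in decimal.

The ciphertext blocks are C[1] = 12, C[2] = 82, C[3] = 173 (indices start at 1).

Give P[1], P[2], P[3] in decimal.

P[1] = 7, P[2] = 126, P[3] = 129

ECB decryption: P_i = D(K, C_i).
P[1]: D(K, 12) = 7.
P[2]: D(K, 82) = 126.
P[3]: D(K, 173) = 129.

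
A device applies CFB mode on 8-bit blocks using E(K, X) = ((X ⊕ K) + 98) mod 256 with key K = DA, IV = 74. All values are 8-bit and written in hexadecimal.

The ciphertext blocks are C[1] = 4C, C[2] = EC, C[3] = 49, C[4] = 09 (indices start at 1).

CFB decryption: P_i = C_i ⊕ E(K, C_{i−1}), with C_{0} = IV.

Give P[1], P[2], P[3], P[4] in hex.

P[1]: E(K, 74) = 46; 4C ⊕ 46 = 0A.
P[2]: E(K, 4C) = 2E; EC ⊕ 2E = C2.
P[3]: E(K, EC) = CE; 49 ⊕ CE = 87.
P[4]: E(K, 49) = 2B; 09 ⊕ 2B = 22.

P[1] = 0A, P[2] = C2, P[3] = 87, P[4] = 22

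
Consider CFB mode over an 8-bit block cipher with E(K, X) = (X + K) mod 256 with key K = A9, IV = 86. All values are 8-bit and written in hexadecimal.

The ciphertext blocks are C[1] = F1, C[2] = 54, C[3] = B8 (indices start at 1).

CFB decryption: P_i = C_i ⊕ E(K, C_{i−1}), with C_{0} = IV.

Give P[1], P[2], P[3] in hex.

P[1]: E(K, 86) = 2F; F1 ⊕ 2F = DE.
P[2]: E(K, F1) = 9A; 54 ⊕ 9A = CE.
P[3]: E(K, 54) = FD; B8 ⊕ FD = 45.

P[1] = DE, P[2] = CE, P[3] = 45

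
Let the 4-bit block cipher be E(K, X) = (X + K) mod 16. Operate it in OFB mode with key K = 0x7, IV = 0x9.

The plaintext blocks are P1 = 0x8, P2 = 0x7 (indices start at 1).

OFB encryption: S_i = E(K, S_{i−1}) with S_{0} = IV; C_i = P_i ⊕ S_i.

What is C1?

C1: S = E(K, 0x9) = 0x0; 0x8 ⊕ 0x0 = 0x8.

C1 = 0x8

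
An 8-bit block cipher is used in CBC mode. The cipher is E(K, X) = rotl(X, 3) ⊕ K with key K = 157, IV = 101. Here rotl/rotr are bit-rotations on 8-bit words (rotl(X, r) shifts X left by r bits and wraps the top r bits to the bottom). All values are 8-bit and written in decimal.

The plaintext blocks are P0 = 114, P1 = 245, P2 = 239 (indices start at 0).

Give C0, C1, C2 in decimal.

CBC encryption: C_i = E(K, P_i ⊕ C_{i−1}), with C_{−1} = IV.
C0: P0 ⊕ 101 = 23; E(K, 23) = 37.
C1: P1 ⊕ 37 = 208; E(K, 208) = 27.
C2: P2 ⊕ 27 = 244; E(K, 244) = 58.

C0 = 37, C1 = 27, C2 = 58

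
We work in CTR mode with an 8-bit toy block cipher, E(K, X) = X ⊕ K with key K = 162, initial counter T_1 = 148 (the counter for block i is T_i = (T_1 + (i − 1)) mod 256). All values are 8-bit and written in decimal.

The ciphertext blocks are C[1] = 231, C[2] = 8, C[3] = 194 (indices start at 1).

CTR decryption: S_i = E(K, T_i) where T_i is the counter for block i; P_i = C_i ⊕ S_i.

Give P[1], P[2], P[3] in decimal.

P[1]: T = 148, S = E(K, T) = 54; 231 ⊕ 54 = 209.
P[2]: T = 149, S = E(K, T) = 55; 8 ⊕ 55 = 63.
P[3]: T = 150, S = E(K, T) = 52; 194 ⊕ 52 = 246.

P[1] = 209, P[2] = 63, P[3] = 246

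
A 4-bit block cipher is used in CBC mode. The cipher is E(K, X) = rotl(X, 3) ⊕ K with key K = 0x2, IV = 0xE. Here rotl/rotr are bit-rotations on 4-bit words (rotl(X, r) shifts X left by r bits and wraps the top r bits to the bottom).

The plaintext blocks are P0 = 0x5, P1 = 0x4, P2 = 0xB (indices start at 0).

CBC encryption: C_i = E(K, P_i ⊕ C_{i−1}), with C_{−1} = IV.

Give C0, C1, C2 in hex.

C0: P0 ⊕ 0xE = 0xB; E(K, 0xB) = 0xF.
C1: P1 ⊕ 0xF = 0xB; E(K, 0xB) = 0xF.
C2: P2 ⊕ 0xF = 0x4; E(K, 0x4) = 0x0.

C0 = 0xF, C1 = 0xF, C2 = 0x0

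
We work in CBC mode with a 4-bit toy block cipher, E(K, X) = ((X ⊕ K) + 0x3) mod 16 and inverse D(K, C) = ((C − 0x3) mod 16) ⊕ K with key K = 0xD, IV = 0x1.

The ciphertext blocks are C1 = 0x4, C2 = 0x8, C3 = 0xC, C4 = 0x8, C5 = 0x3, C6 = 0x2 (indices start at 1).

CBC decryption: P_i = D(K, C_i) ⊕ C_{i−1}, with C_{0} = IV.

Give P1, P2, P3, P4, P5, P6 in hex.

P1: D(K, 0x4) = 0xC; 0xC ⊕ 0x1 = 0xD.
P2: D(K, 0x8) = 0x8; 0x8 ⊕ 0x4 = 0xC.
P3: D(K, 0xC) = 0x4; 0x4 ⊕ 0x8 = 0xC.
P4: D(K, 0x8) = 0x8; 0x8 ⊕ 0xC = 0x4.
P5: D(K, 0x3) = 0xD; 0xD ⊕ 0x8 = 0x5.
P6: D(K, 0x2) = 0x2; 0x2 ⊕ 0x3 = 0x1.

P1 = 0xD, P2 = 0xC, P3 = 0xC, P4 = 0x4, P5 = 0x5, P6 = 0x1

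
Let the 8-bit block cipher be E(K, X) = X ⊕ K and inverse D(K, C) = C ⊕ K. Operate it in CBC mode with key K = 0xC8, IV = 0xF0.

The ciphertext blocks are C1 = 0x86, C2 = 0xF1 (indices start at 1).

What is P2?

CBC decryption: P_i = D(K, C_i) ⊕ C_{i−1}, with C_{0} = IV.
P2: D(K, 0xF1) = 0x39; 0x39 ⊕ 0x86 = 0xBF.

P2 = 0xBF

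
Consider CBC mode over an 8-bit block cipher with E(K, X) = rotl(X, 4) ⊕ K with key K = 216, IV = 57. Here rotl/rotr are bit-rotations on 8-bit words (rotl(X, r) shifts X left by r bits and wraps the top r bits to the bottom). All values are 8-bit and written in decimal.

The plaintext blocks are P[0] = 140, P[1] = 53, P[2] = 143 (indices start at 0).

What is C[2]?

CBC encryption: C_i = E(K, P_i ⊕ C_{i−1}), with C_{−1} = IV.
C[0]: P[0] ⊕ 57 = 181; E(K, 181) = 131.
C[1]: P[1] ⊕ 131 = 182; E(K, 182) = 179.
C[2]: P[2] ⊕ 179 = 60; E(K, 60) = 27.

C[2] = 27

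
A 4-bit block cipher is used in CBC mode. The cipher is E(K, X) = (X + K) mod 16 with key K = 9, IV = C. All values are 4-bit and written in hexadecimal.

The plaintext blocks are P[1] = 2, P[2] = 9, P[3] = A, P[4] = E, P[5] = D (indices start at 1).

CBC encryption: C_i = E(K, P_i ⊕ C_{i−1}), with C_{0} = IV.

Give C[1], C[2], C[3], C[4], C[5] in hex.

C[1] = 7, C[2] = 7, C[3] = 6, C[4] = 1, C[5] = 5

C[1]: P[1] ⊕ C = E; E(K, E) = 7.
C[2]: P[2] ⊕ 7 = E; E(K, E) = 7.
C[3]: P[3] ⊕ 7 = D; E(K, D) = 6.
C[4]: P[4] ⊕ 6 = 8; E(K, 8) = 1.
C[5]: P[5] ⊕ 1 = C; E(K, C) = 5.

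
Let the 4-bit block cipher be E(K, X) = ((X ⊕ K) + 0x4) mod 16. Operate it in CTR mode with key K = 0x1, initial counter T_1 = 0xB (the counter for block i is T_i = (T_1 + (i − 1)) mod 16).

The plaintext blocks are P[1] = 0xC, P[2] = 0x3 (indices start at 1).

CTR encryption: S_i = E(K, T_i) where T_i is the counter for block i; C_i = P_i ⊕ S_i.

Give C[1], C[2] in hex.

C[1] = 0x2, C[2] = 0x2

C[1]: T = 0xB, S = E(K, T) = 0xE; 0xC ⊕ 0xE = 0x2.
C[2]: T = 0xC, S = E(K, T) = 0x1; 0x3 ⊕ 0x1 = 0x2.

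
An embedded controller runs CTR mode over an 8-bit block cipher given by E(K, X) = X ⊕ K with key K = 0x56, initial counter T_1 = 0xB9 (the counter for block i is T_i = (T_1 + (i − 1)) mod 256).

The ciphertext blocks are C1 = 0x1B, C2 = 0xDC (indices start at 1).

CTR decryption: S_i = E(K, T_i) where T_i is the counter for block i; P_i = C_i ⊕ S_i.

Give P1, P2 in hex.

P1 = 0xF4, P2 = 0x30

P1: T = 0xB9, S = E(K, T) = 0xEF; 0x1B ⊕ 0xEF = 0xF4.
P2: T = 0xBA, S = E(K, T) = 0xEC; 0xDC ⊕ 0xEC = 0x30.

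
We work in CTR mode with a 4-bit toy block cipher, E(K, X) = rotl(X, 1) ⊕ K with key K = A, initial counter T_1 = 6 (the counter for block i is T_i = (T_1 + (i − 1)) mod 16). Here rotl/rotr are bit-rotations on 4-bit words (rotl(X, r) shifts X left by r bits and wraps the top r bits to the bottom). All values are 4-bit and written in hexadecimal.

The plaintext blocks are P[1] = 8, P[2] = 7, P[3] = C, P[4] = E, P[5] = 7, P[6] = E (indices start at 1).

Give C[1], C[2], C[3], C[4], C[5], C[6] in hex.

C[1] = E, C[2] = 3, C[3] = 7, C[4] = 7, C[5] = 8, C[6] = 3

CTR encryption: S_i = E(K, T_i) where T_i is the counter for block i; C_i = P_i ⊕ S_i.
C[1]: T = 6, S = E(K, T) = 6; 8 ⊕ 6 = E.
C[2]: T = 7, S = E(K, T) = 4; 7 ⊕ 4 = 3.
C[3]: T = 8, S = E(K, T) = B; C ⊕ B = 7.
C[4]: T = 9, S = E(K, T) = 9; E ⊕ 9 = 7.
C[5]: T = A, S = E(K, T) = F; 7 ⊕ F = 8.
C[6]: T = B, S = E(K, T) = D; E ⊕ D = 3.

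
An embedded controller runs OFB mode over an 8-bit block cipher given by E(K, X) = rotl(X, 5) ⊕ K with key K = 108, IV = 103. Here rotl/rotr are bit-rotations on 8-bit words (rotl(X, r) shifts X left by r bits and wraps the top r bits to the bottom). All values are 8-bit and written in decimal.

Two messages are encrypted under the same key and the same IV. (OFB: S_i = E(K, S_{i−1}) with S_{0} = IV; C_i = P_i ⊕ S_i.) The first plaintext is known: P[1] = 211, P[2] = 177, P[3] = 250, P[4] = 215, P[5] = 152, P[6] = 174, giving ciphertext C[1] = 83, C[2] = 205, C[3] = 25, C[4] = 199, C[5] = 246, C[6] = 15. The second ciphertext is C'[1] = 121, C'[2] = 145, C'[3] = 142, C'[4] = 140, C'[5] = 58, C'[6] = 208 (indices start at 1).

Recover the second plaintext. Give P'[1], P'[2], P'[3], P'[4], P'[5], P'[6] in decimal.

In OFB with a reused IV, both messages share the same keystream S_i, so C_i ⊕ C'_i = P_i ⊕ P'_i and thus P'_i = P_i ⊕ C_i ⊕ C'_i.
P'[1]: 211 ⊕ 83 ⊕ 121 = 249.
P'[2]: 177 ⊕ 205 ⊕ 145 = 237.
P'[3]: 250 ⊕ 25 ⊕ 142 = 109.
P'[4]: 215 ⊕ 199 ⊕ 140 = 156.
P'[5]: 152 ⊕ 246 ⊕ 58 = 84.
P'[6]: 174 ⊕ 15 ⊕ 208 = 113.

P'[1] = 249, P'[2] = 237, P'[3] = 109, P'[4] = 156, P'[5] = 84, P'[6] = 113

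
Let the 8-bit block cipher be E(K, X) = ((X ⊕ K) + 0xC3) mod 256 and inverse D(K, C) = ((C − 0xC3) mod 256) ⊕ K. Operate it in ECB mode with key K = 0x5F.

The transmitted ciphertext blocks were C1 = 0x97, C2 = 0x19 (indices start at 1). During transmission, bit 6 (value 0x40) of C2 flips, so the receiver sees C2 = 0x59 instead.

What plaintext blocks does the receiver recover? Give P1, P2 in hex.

P1 = 0x8B, P2 = 0xC9

ECB decryption: P_i = D(K, C_i).
Only C2 changed, to 0x59. In ECB, a change in C_i affects only P_i. Decrypting the received ciphertext:
P1: D(K, 0x97) = 0x8B.
P2: D(K, 0x59) = 0xC9.
Blocks that differ from the original plaintext: P2.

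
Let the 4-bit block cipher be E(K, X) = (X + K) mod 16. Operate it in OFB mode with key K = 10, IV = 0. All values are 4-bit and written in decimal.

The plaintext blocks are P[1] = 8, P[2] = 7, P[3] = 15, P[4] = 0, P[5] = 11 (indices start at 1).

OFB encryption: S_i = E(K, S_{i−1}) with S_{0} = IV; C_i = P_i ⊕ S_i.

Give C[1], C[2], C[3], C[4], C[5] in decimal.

C[1] = 2, C[2] = 3, C[3] = 1, C[4] = 8, C[5] = 9

C[1]: S = E(K, 0) = 10; 8 ⊕ 10 = 2.
C[2]: S = E(K, 10) = 4; 7 ⊕ 4 = 3.
C[3]: S = E(K, 4) = 14; 15 ⊕ 14 = 1.
C[4]: S = E(K, 14) = 8; 0 ⊕ 8 = 8.
C[5]: S = E(K, 8) = 2; 11 ⊕ 2 = 9.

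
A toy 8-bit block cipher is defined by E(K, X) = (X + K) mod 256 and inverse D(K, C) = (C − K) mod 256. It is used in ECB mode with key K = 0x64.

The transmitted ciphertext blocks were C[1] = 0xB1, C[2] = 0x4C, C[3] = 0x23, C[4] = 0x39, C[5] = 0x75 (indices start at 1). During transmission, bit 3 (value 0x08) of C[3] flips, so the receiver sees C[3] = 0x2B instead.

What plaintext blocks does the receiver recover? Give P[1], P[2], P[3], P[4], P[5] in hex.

P[1] = 0x4D, P[2] = 0xE8, P[3] = 0xC7, P[4] = 0xD5, P[5] = 0x11

ECB decryption: P_i = D(K, C_i).
Only C[3] changed, to 0x2B. In ECB, a change in C_i affects only P_i. Decrypting the received ciphertext:
P[1]: D(K, 0xB1) = 0x4D.
P[2]: D(K, 0x4C) = 0xE8.
P[3]: D(K, 0x2B) = 0xC7.
P[4]: D(K, 0x39) = 0xD5.
P[5]: D(K, 0x75) = 0x11.
Blocks that differ from the original plaintext: P[3].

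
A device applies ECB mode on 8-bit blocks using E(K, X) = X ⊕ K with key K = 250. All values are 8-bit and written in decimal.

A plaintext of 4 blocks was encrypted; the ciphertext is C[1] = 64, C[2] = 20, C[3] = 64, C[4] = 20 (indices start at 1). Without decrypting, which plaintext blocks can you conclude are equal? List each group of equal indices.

P[1] = P[3]; P[2] = P[4]

ECB encrypts each block independently with the same key, so equal ciphertext blocks imply equal plaintext blocks.
C[1] = C[3] = 64, so P[1] = P[3].
C[2] = C[4] = 20, so P[2] = P[4].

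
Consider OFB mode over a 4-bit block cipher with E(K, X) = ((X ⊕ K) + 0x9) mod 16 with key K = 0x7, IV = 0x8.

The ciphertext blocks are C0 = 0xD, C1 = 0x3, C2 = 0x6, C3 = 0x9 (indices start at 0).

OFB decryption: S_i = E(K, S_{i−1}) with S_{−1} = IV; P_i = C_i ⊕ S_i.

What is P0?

P0 = 0x5

P0: S = E(K, 0x8) = 0x8; 0xD ⊕ 0x8 = 0x5.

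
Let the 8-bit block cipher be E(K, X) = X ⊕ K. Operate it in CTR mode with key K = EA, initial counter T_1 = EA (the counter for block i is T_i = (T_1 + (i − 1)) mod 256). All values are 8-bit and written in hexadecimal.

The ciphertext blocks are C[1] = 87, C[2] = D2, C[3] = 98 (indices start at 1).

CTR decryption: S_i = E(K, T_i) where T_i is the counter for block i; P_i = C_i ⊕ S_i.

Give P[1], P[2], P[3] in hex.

P[1]: T = EA, S = E(K, T) = 00; 87 ⊕ 00 = 87.
P[2]: T = EB, S = E(K, T) = 01; D2 ⊕ 01 = D3.
P[3]: T = EC, S = E(K, T) = 06; 98 ⊕ 06 = 9E.

P[1] = 87, P[2] = D3, P[3] = 9E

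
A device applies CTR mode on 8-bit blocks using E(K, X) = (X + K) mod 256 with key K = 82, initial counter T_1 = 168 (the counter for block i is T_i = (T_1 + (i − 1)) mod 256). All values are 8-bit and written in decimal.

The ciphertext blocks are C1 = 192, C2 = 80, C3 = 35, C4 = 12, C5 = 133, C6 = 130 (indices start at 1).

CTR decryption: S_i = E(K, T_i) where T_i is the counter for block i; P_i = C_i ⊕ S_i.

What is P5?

P5: T = 172, S = E(K, T) = 254; 133 ⊕ 254 = 123.

P5 = 123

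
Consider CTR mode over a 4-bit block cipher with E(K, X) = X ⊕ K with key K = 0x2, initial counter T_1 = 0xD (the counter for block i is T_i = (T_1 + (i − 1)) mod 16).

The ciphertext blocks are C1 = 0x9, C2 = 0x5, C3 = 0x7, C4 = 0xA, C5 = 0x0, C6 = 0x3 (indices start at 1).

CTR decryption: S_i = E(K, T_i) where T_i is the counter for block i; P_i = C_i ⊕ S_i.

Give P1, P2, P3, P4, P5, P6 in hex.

P1: T = 0xD, S = E(K, T) = 0xF; 0x9 ⊕ 0xF = 0x6.
P2: T = 0xE, S = E(K, T) = 0xC; 0x5 ⊕ 0xC = 0x9.
P3: T = 0xF, S = E(K, T) = 0xD; 0x7 ⊕ 0xD = 0xA.
P4: T = 0x0, S = E(K, T) = 0x2; 0xA ⊕ 0x2 = 0x8.
P5: T = 0x1, S = E(K, T) = 0x3; 0x0 ⊕ 0x3 = 0x3.
P6: T = 0x2, S = E(K, T) = 0x0; 0x3 ⊕ 0x0 = 0x3.

P1 = 0x6, P2 = 0x9, P3 = 0xA, P4 = 0x8, P5 = 0x3, P6 = 0x3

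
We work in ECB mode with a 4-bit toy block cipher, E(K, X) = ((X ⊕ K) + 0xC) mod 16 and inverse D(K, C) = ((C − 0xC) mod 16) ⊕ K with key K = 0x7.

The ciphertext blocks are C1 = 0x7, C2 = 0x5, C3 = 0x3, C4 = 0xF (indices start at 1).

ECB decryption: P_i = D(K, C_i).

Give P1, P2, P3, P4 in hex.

P1 = 0xC, P2 = 0xE, P3 = 0x0, P4 = 0x4

P1: D(K, 0x7) = 0xC.
P2: D(K, 0x5) = 0xE.
P3: D(K, 0x3) = 0x0.
P4: D(K, 0xF) = 0x4.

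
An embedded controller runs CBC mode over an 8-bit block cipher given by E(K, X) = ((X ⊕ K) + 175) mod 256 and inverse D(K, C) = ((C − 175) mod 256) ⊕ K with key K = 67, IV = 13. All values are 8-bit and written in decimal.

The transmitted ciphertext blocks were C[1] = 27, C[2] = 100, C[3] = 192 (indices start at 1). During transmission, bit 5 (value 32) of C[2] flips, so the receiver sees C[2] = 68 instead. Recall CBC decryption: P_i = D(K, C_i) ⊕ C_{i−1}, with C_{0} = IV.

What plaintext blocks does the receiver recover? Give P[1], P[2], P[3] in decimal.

P[1] = 34, P[2] = 205, P[3] = 22

Only C[2] changed, to 68. In CBC, a change in C_i garbles P_i and flips the same bit in P_{i+1}. Decrypting the received ciphertext:
P[1]: D(K, 27) = 47; 47 ⊕ 13 = 34.
P[2]: D(K, 68) = 214; 214 ⊕ 27 = 205.
P[3]: D(K, 192) = 82; 82 ⊕ 68 = 22.
Blocks that differ from the original plaintext: P[2], P[3].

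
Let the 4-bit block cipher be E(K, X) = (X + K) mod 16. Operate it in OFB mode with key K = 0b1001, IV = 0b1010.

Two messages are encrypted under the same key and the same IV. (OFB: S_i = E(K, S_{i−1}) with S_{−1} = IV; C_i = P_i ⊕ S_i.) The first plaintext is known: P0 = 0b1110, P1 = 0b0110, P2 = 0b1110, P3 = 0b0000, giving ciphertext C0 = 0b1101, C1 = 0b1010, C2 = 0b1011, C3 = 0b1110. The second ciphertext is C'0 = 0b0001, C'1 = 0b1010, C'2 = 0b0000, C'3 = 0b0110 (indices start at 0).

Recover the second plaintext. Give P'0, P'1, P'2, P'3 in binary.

In OFB with a reused IV, both messages share the same keystream S_i, so C_i ⊕ C'_i = P_i ⊕ P'_i and thus P'_i = P_i ⊕ C_i ⊕ C'_i.
P'0: 0b1110 ⊕ 0b1101 ⊕ 0b0001 = 0b0010.
P'1: 0b0110 ⊕ 0b1010 ⊕ 0b1010 = 0b0110.
P'2: 0b1110 ⊕ 0b1011 ⊕ 0b0000 = 0b0101.
P'3: 0b0000 ⊕ 0b1110 ⊕ 0b0110 = 0b1000.

P'0 = 0b0010, P'1 = 0b0110, P'2 = 0b0101, P'3 = 0b1000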